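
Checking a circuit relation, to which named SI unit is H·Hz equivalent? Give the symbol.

Ω

H = kg·m²·s⁻²·A⁻².
Hz = s⁻¹.
Combining: H·Hz = (kg·m²·s⁻²·A⁻²) · s⁻¹ = kg·m²·s⁻³·A⁻².
kg·m²·s⁻³·A⁻² is the base-SI form of the ohm.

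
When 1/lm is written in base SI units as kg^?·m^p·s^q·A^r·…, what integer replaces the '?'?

lm = cd·sr = cd (luminous flux; sr is dimensionless).
So lm⁻¹ = cd⁻¹.
The exponent of kg is 0.

0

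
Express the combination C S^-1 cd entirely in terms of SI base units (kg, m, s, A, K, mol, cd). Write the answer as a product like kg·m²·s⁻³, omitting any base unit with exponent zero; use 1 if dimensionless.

C = s·A.
S = kg⁻¹·m⁻²·s³·A².
So S⁻¹ = kg·m²·s⁻³·A⁻².
Combining: C·S⁻¹·cd = (s·A) · (kg·m²·s⁻³·A⁻²) · cd = kg·m²·s⁻²·A⁻¹·cd.

kg·m²·s⁻²·A⁻¹·cd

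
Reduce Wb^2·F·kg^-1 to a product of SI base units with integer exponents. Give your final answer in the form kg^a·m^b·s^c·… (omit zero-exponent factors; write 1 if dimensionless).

m²

Wb = kg·m²·s⁻²·A⁻¹.
So Wb² = kg²·m⁴·s⁻⁴·A⁻².
F = kg⁻¹·m⁻²·s⁴·A².
Combining: Wb²·F·kg⁻¹ = (kg²·m⁴·s⁻⁴·A⁻²) · (kg⁻¹·m⁻²·s⁴·A²) · kg⁻¹ = m².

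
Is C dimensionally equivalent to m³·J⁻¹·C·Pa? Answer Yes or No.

Yes

Left side:
  C = s·A.
Right side:
  J = kg·m²·s⁻².
  So J⁻¹ = kg⁻¹·m⁻²·s².
  C = s·A.
  Pa = kg·m⁻¹·s⁻².
  Combining: m³·J⁻¹·C·Pa = m³ · (kg⁻¹·m⁻²·s²) · (s·A) · (kg·m⁻¹·s⁻²) = s·A.
Both reduce to s·A.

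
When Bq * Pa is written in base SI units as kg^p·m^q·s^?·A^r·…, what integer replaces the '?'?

-3

Bq = s⁻¹.
Pa = kg·m⁻¹·s⁻².
Combining: Bq·Pa = s⁻¹ · (kg·m⁻¹·s⁻²) = kg·m⁻¹·s⁻³.
The exponent of s is -3.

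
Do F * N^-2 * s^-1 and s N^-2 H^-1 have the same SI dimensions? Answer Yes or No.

Yes

Left side:
  F = C/V (capacitance = charge per voltage),
      = A·s/(kg·m²·s⁻³·A⁻¹) (substituting C and V),
      = kg⁻¹·m⁻²·s⁴·A².
  N = kg·m/s² = kg·m·s⁻² (force = mass × acceleration).
  So N⁻² = kg⁻²·m⁻²·s⁴.
  Combining: F·N⁻²·s⁻¹ = (kg⁻¹·m⁻²·s⁴·A²) · (kg⁻²·m⁻²·s⁴) · s⁻¹ = kg⁻³·m⁻⁴·s⁷·A².
Right side:
  N = kg·m·s⁻².
  So N⁻² = kg⁻²·m⁻²·s⁴.
  H = kg·m²·s⁻²·A⁻².
  So H⁻¹ = kg⁻¹·m⁻²·s²·A².
  Combining: s·N⁻²·H⁻¹ = s · (kg⁻²·m⁻²·s⁴) · (kg⁻¹·m⁻²·s²·A²) = kg⁻³·m⁻⁴·s⁷·A².
Both reduce to kg⁻³·m⁻⁴·s⁷·A².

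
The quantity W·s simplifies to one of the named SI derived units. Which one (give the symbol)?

W = J/s (power = energy per time),
    = kg·m²·s⁻³.
Combining: W·s = (kg·m²·s⁻³) · s = kg·m²·s⁻².
kg·m²·s⁻² is the base-SI form of the joule.

J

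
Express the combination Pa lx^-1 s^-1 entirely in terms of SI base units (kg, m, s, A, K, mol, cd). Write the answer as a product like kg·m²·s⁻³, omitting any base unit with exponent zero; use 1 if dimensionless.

kg·m·s⁻³·cd⁻¹

Pa = N/m² (pressure = force per area),
    = kg·m⁻¹·s⁻².
lx = lm/m² (illuminance = luminous flux per area),
    = m⁻²·cd.
So lx⁻¹ = m²·cd⁻¹.
Combining: Pa·lx⁻¹·s⁻¹ = (kg·m⁻¹·s⁻²) · (m²·cd⁻¹) · s⁻¹ = kg·m·s⁻³·cd⁻¹.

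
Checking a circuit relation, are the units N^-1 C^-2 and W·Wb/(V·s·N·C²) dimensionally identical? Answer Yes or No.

Left side:
  N = kg·m/s² = kg·m·s⁻² (force = mass × acceleration).
  So N⁻¹ = kg⁻¹·m⁻¹·s².
  C = A·s = s·A (charge = current × time).
  So C⁻² = s⁻²·A⁻².
  Combining: N⁻¹·C⁻² = (kg⁻¹·m⁻¹·s²) · (s⁻²·A⁻²) = kg⁻¹·m⁻¹·A⁻².
Right side:
  V = W/A (potential = power per current),
      = kg·m²·s⁻³·A⁻¹.
  So V⁻¹ = kg⁻¹·m⁻²·s³·A.
  W = J/s (power = energy per time),
      = kg·m²·s⁻³.
  N = kg·m/s² = kg·m·s⁻² (force = mass × acceleration).
  So N⁻¹ = kg⁻¹·m⁻¹·s².
  C = A·s = s·A (charge = current × time).
  So C⁻² = s⁻²·A⁻².
  Wb = V·s (flux: a volt is a weber per second),
      = kg·m²·s⁻²·A⁻¹.
  Combining: V⁻¹·s⁻¹·W·N⁻¹·C⁻²·Wb = (kg⁻¹·m⁻²·s³·A) · s⁻¹ · (kg·m²·s⁻³) · (kg⁻¹·m⁻¹·s²) · (s⁻²·A⁻²) · (kg·m²·s⁻²·A⁻¹) = m·s⁻³·A⁻².
Left is kg⁻¹·m⁻¹·A⁻²; right is m·s⁻³·A⁻² — different.

No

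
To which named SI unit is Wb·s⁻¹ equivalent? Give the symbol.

V

Wb = V·s (flux: a volt is a weber per second),
    = kg·m²·s⁻²·A⁻¹.
Combining: Wb·s⁻¹ = (kg·m²·s⁻²·A⁻¹) · s⁻¹ = kg·m²·s⁻³·A⁻¹.
kg·m²·s⁻³·A⁻¹ is the base-SI form of the volt.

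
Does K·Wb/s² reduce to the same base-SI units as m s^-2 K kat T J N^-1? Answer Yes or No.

Left side:
  Wb = V·s (flux: a volt is a weber per second),
      = kg·m²·s⁻²·A⁻¹.
  Combining: K·Wb·s⁻² = K · (kg·m²·s⁻²·A⁻¹) · s⁻² = kg·m²·s⁻⁴·A⁻¹·K.
Right side:
  kat = mol/s = s⁻¹·mol (catalytic activity).
  T = Wb/m² (flux density = flux per area),
      = kg·s⁻²·A⁻¹.
  J = N·m (work = force × distance),
      = kg·m²·s⁻².
  N = kg·m/s² = kg·m·s⁻² (force = mass × acceleration).
  So N⁻¹ = kg⁻¹·m⁻¹·s².
  Combining: m·s⁻²·K·kat·T·J·N⁻¹ = m · s⁻² · K · (s⁻¹·mol) · (kg·s⁻²·A⁻¹) · (kg·m²·s⁻²) · (kg⁻¹·m⁻¹·s²) = kg·m²·s⁻⁵·A⁻¹·K·mol.
Left is kg·m²·s⁻⁴·A⁻¹·K; right is kg·m²·s⁻⁵·A⁻¹·K·mol — different.

No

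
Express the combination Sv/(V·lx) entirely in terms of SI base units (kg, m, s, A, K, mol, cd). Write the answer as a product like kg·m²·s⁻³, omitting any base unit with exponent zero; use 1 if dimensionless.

V = W/A (potential = power per current),
    = kg·m²·s⁻³·A⁻¹.
So V⁻¹ = kg⁻¹·m⁻²·s³·A.
Sv = J/kg (equivalent dose = energy per mass),
    = m²·s⁻².
lx = lm/m² (illuminance = luminous flux per area),
    = m⁻²·cd.
So lx⁻¹ = m²·cd⁻¹.
Combining: V⁻¹·Sv·lx⁻¹ = (kg⁻¹·m⁻²·s³·A) · (m²·s⁻²) · (m²·cd⁻¹) = kg⁻¹·m²·s·A·cd⁻¹.

kg⁻¹·m²·s·A·cd⁻¹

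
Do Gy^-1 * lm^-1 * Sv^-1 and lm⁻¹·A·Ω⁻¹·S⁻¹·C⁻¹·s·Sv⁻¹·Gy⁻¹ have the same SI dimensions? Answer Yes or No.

Left side:
  Gy = J/kg (absorbed dose = energy per mass),
      = m²·s⁻².
  So Gy⁻¹ = m⁻²·s².
  lm = cd·sr = cd (luminous flux; sr is dimensionless).
  So lm⁻¹ = cd⁻¹.
  Sv = J/kg (equivalent dose = energy per mass),
      = m²·s⁻².
  So Sv⁻¹ = m⁻²·s².
  Combining: Gy⁻¹·lm⁻¹·Sv⁻¹ = (m⁻²·s²) · cd⁻¹ · (m⁻²·s²) = m⁻⁴·s⁴·cd⁻¹.
Right side:
  lm = cd.
  So lm⁻¹ = cd⁻¹.
  Ω = kg·m²·s⁻³·A⁻².
  So Ω⁻¹ = kg⁻¹·m⁻²·s³·A².
  S = kg⁻¹·m⁻²·s³·A².
  So S⁻¹ = kg·m²·s⁻³·A⁻².
  C = s·A.
  So C⁻¹ = s⁻¹·A⁻¹.
  Sv = m²·s⁻².
  So Sv⁻¹ = m⁻²·s².
  Gy = m²·s⁻².
  So Gy⁻¹ = m⁻²·s².
  Combining: lm⁻¹·A·Ω⁻¹·S⁻¹·C⁻¹·s·Sv⁻¹·Gy⁻¹ = cd⁻¹ · A · (kg⁻¹·m⁻²·s³·A²) · (kg·m²·s⁻³·A⁻²) · (s⁻¹·A⁻¹) · s · (m⁻²·s²) · (m⁻²·s²) = m⁻⁴·s⁴·cd⁻¹.
Both reduce to m⁻⁴·s⁴·cd⁻¹.

Yes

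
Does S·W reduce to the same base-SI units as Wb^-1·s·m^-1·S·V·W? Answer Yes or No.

Left side:
  S = kg⁻¹·m⁻²·s³·A².
  W = kg·m²·s⁻³.
  Combining: S·W = (kg⁻¹·m⁻²·s³·A²) · (kg·m²·s⁻³) = A².
Right side:
  Wb = V·s (flux: a volt is a weber per second),
      = kg·m²·s⁻²·A⁻¹.
  So Wb⁻¹ = kg⁻¹·m⁻²·s²·A.
  S = 1/Ω (conductance is reciprocal resistance),
      = kg⁻¹·m⁻²·s³·A².
  V = W/A (potential = power per current),
      = kg·m²·s⁻³·A⁻¹.
  W = J/s (power = energy per time),
      = kg·m²·s⁻³.
  Combining: Wb⁻¹·s·m⁻¹·S·V·W = (kg⁻¹·m⁻²·s²·A) · s · m⁻¹ · (kg⁻¹·m⁻²·s³·A²) · (kg·m²·s⁻³·A⁻¹) · (kg·m²·s⁻³) = m⁻¹·A².
Left is A²; right is m⁻¹·A² — different.

No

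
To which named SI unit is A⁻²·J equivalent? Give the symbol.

J = kg·m²·s⁻².
Combining: A⁻²·J = A⁻² · (kg·m²·s⁻²) = kg·m²·s⁻²·A⁻².
kg·m²·s⁻²·A⁻² is the base-SI form of the henry.

H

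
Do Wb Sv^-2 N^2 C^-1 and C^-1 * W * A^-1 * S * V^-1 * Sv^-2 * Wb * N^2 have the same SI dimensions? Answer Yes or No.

No

Left side:
  Wb = kg·m²·s⁻²·A⁻¹.
  Sv = m²·s⁻².
  So Sv⁻² = m⁻⁴·s⁴.
  N = kg·m·s⁻².
  So N² = kg²·m²·s⁻⁴.
  C = s·A.
  So C⁻¹ = s⁻¹·A⁻¹.
  Combining: Wb·Sv⁻²·N²·C⁻¹ = (kg·m²·s⁻²·A⁻¹) · (m⁻⁴·s⁴) · (kg²·m²·s⁻⁴) · (s⁻¹·A⁻¹) = kg³·s⁻³·A⁻².
Right side:
  C = A·s = s·A (charge = current × time).
  So C⁻¹ = s⁻¹·A⁻¹.
  W = J/s (power = energy per time),
      = kg·m²·s⁻³.
  S = 1/Ω (conductance is reciprocal resistance),
      = kg⁻¹·m⁻²·s³·A².
  V = W/A (potential = power per current),
      = kg·m²·s⁻³·A⁻¹.
  So V⁻¹ = kg⁻¹·m⁻²·s³·A.
  Sv = J/kg (equivalent dose = energy per mass),
      = m²·s⁻².
  So Sv⁻² = m⁻⁴·s⁴.
  Wb = V·s (flux: a volt is a weber per second),
      = kg·m²·s⁻²·A⁻¹.
  N = kg·m/s² = kg·m·s⁻² (force = mass × acceleration).
  So N² = kg²·m²·s⁻⁴.
  Combining: C⁻¹·W·A⁻¹·S·V⁻¹·Sv⁻²·Wb·N² = (s⁻¹·A⁻¹) · (kg·m²·s⁻³) · A⁻¹ · (kg⁻¹·m⁻²·s³·A²) · (kg⁻¹·m⁻²·s³·A) · (m⁻⁴·s⁴) · (kg·m²·s⁻²·A⁻¹) · (kg²·m²·s⁻⁴) = kg²·m⁻².
Left is kg³·s⁻³·A⁻²; right is kg²·m⁻² — different.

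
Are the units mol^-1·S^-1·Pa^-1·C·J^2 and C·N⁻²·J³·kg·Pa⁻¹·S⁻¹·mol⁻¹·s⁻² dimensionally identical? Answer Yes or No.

Yes

Left side:
  S = 1/Ω (conductance is reciprocal resistance),
      = kg⁻¹·m⁻²·s³·A².
  So S⁻¹ = kg·m²·s⁻³·A⁻².
  Pa = N/m² (pressure = force per area),
      = kg·m⁻¹·s⁻².
  So Pa⁻¹ = kg⁻¹·m·s².
  C = A·s = s·A (charge = current × time).
  J = N·m (work = force × distance),
      = kg·m²·s⁻².
  So J² = kg²·m⁴·s⁻⁴.
  Combining: mol⁻¹·S⁻¹·Pa⁻¹·C·J² = mol⁻¹ · (kg·m²·s⁻³·A⁻²) · (kg⁻¹·m·s²) · (s·A) · (kg²·m⁴·s⁻⁴) = kg²·m⁷·s⁻⁴·A⁻¹·mol⁻¹.
Right side:
  C = s·A.
  N = kg·m·s⁻².
  So N⁻² = kg⁻²·m⁻²·s⁴.
  J = kg·m²·s⁻².
  So J³ = kg³·m⁶·s⁻⁶.
  Pa = kg·m⁻¹·s⁻².
  So Pa⁻¹ = kg⁻¹·m·s².
  S = kg⁻¹·m⁻²·s³·A².
  So S⁻¹ = kg·m²·s⁻³·A⁻².
  Combining: C·N⁻²·J³·kg·Pa⁻¹·S⁻¹·mol⁻¹·s⁻² = (s·A) · (kg⁻²·m⁻²·s⁴) · (kg³·m⁶·s⁻⁶) · kg · (kg⁻¹·m·s²) · (kg·m²·s⁻³·A⁻²) · mol⁻¹ · s⁻² = kg²·m⁷·s⁻⁴·A⁻¹·mol⁻¹.
Both reduce to kg²·m⁷·s⁻⁴·A⁻¹·mol⁻¹.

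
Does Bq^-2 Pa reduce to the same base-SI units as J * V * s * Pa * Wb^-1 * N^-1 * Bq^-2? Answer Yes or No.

Left side:
  Bq = 1/s = s⁻¹ (activity is decays per second).
  So Bq⁻² = s².
  Pa = N/m² (pressure = force per area),
      = kg·m⁻¹·s⁻².
  Combining: Bq⁻²·Pa = s² · (kg·m⁻¹·s⁻²) = kg·m⁻¹.
Right side:
  J = kg·m²·s⁻².
  V = kg·m²·s⁻³·A⁻¹.
  Pa = kg·m⁻¹·s⁻².
  Wb = kg·m²·s⁻²·A⁻¹.
  So Wb⁻¹ = kg⁻¹·m⁻²·s²·A.
  N = kg·m·s⁻².
  So N⁻¹ = kg⁻¹·m⁻¹·s².
  Bq = s⁻¹.
  So Bq⁻² = s².
  Combining: J·V·s·Pa·Wb⁻¹·N⁻¹·Bq⁻² = (kg·m²·s⁻²) · (kg·m²·s⁻³·A⁻¹) · s · (kg·m⁻¹·s⁻²) · (kg⁻¹·m⁻²·s²·A) · (kg⁻¹·m⁻¹·s²) · s² = kg.
Left is kg·m⁻¹; right is kg — different.

No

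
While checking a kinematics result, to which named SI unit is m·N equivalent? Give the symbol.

J

N = kg·m/s² = kg·m·s⁻² (force = mass × acceleration).
Combining: m·N = m · (kg·m·s⁻²) = kg·m²·s⁻².
kg·m²·s⁻² is the base-SI form of the joule.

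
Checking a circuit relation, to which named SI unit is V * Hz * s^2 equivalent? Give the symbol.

V = W/A (potential = power per current),
    = kg·m²·s⁻³·A⁻¹.
Hz = 1/s = s⁻¹ (frequency is cycles per second).
Combining: V·Hz·s² = (kg·m²·s⁻³·A⁻¹) · s⁻¹ · s² = kg·m²·s⁻²·A⁻¹.
kg·m²·s⁻²·A⁻¹ is the base-SI form of the weber.

Wb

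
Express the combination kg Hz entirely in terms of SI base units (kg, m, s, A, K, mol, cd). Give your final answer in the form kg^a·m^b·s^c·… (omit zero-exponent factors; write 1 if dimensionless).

kg·s⁻¹

Hz = s⁻¹.
Combining: kg·Hz = kg · s⁻¹ = kg·s⁻¹.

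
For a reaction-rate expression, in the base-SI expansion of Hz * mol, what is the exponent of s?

Hz = s⁻¹.
Combining: Hz·mol = s⁻¹ · mol = s⁻¹·mol.
The exponent of s is -1.

-1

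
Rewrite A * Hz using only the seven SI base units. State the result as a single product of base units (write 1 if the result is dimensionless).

s⁻¹·A

Hz = s⁻¹.
Combining: A·Hz = A · s⁻¹ = s⁻¹·A.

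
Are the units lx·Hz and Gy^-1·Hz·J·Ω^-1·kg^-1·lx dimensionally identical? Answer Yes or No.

Left side:
  lx = m⁻²·cd.
  Hz = s⁻¹.
  Combining: lx·Hz = (m⁻²·cd) · s⁻¹ = m⁻²·s⁻¹·cd.
Right side:
  Gy = J/kg (absorbed dose = energy per mass),
      = m²·s⁻².
  So Gy⁻¹ = m⁻²·s².
  Hz = 1/s = s⁻¹ (frequency is cycles per second).
  J = N·m (work = force × distance),
      = kg·m²·s⁻².
  Ω = V/A (resistance = voltage per current),
      = kg·m²·s⁻³·A⁻².
  So Ω⁻¹ = kg⁻¹·m⁻²·s³·A².
  lx = lm/m² (illuminance = luminous flux per area),
      = m⁻²·cd.
  Combining: Gy⁻¹·Hz·J·Ω⁻¹·kg⁻¹·lx = (m⁻²·s²) · s⁻¹ · (kg·m²·s⁻²) · (kg⁻¹·m⁻²·s³·A²) · kg⁻¹ · (m⁻²·cd) = kg⁻¹·m⁻⁴·s²·A²·cd.
Left is m⁻²·s⁻¹·cd; right is kg⁻¹·m⁻⁴·s²·A²·cd — different.

No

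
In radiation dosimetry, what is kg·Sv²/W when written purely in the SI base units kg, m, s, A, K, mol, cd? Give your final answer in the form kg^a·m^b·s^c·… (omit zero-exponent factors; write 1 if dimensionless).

m²·s⁻¹

W = J/s (power = energy per time),
    = kg·m²·s⁻³.
So W⁻¹ = kg⁻¹·m⁻²·s³.
Sv = J/kg (equivalent dose = energy per mass),
    = m²·s⁻².
So Sv² = m⁴·s⁻⁴.
Combining: kg·W⁻¹·Sv² = kg · (kg⁻¹·m⁻²·s³) · (m⁴·s⁻⁴) = m²·s⁻¹.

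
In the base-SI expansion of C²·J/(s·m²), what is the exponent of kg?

C = s·A.
So C² = s²·A².
J = kg·m²·s⁻².
Combining: s⁻¹·C²·J·m⁻² = s⁻¹ · (s²·A²) · (kg·m²·s⁻²) · m⁻² = kg·s⁻¹·A².
The exponent of kg is 1.

1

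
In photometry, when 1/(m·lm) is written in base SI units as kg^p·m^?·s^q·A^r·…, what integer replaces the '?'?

-1

lm = cd·sr = cd (luminous flux; sr is dimensionless).
So lm⁻¹ = cd⁻¹.
Combining: m⁻¹·lm⁻¹ = m⁻¹ · cd⁻¹ = m⁻¹·cd⁻¹.
The exponent of m is -1.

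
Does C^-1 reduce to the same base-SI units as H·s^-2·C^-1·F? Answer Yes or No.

Left side:
  C = A·s = s·A (charge = current × time).
  So C⁻¹ = s⁻¹·A⁻¹.
Right side:
  H = kg·m²·s⁻²·A⁻².
  C = s·A.
  So C⁻¹ = s⁻¹·A⁻¹.
  F = kg⁻¹·m⁻²·s⁴·A².
  Combining: H·s⁻²·C⁻¹·F = (kg·m²·s⁻²·A⁻²) · s⁻² · (s⁻¹·A⁻¹) · (kg⁻¹·m⁻²·s⁴·A²) = s⁻¹·A⁻¹.
Both reduce to s⁻¹·A⁻¹.

Yes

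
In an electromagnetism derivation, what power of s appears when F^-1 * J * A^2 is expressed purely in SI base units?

F = kg⁻¹·m⁻²·s⁴·A².
So F⁻¹ = kg·m²·s⁻⁴·A⁻².
J = kg·m²·s⁻².
Combining: F⁻¹·J·A² = (kg·m²·s⁻⁴·A⁻²) · (kg·m²·s⁻²) · A² = kg²·m⁴·s⁻⁶.
The exponent of s is -6.

-6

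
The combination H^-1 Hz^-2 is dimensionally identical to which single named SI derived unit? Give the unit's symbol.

F

H = Wb/A (inductance = flux per current),
    = kg·m²·s⁻²·A⁻².
So H⁻¹ = kg⁻¹·m⁻²·s²·A².
Hz = 1/s = s⁻¹ (frequency is cycles per second).
So Hz⁻² = s².
Combining: H⁻¹·Hz⁻² = (kg⁻¹·m⁻²·s²·A²) · s² = kg⁻¹·m⁻²·s⁴·A².
kg⁻¹·m⁻²·s⁴·A² is the base-SI form of the farad.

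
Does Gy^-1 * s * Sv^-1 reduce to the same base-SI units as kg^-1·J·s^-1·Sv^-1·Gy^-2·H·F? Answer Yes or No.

Yes

Left side:
  Gy = J/kg (absorbed dose = energy per mass),
      = m²·s⁻².
  So Gy⁻¹ = m⁻²·s².
  Sv = J/kg (equivalent dose = energy per mass),
      = m²·s⁻².
  So Sv⁻¹ = m⁻²·s².
  Combining: Gy⁻¹·s·Sv⁻¹ = (m⁻²·s²) · s · (m⁻²·s²) = m⁻⁴·s⁵.
Right side:
  J = kg·m²·s⁻².
  Sv = m²·s⁻².
  So Sv⁻¹ = m⁻²·s².
  Gy = m²·s⁻².
  So Gy⁻² = m⁻⁴·s⁴.
  H = kg·m²·s⁻²·A⁻².
  F = kg⁻¹·m⁻²·s⁴·A².
  Combining: kg⁻¹·J·s⁻¹·Sv⁻¹·Gy⁻²·H·F = kg⁻¹ · (kg·m²·s⁻²) · s⁻¹ · (m⁻²·s²) · (m⁻⁴·s⁴) · (kg·m²·s⁻²·A⁻²) · (kg⁻¹·m⁻²·s⁴·A²) = m⁻⁴·s⁵.
Both reduce to m⁻⁴·s⁵.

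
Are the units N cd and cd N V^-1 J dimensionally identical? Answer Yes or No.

No

Left side:
  N = kg·m/s² = kg·m·s⁻² (force = mass × acceleration).
  Combining: N·cd = (kg·m·s⁻²) · cd = kg·m·s⁻²·cd.
Right side:
  N = kg·m/s² = kg·m·s⁻² (force = mass × acceleration).
  V = W/A (potential = power per current),
      = kg·m²·s⁻³·A⁻¹.
  So V⁻¹ = kg⁻¹·m⁻²·s³·A.
  J = N·m (work = force × distance),
      = kg·m²·s⁻².
  Combining: cd·N·V⁻¹·J = cd · (kg·m·s⁻²) · (kg⁻¹·m⁻²·s³·A) · (kg·m²·s⁻²) = kg·m·s⁻¹·A·cd.
Left is kg·m·s⁻²·cd; right is kg·m·s⁻¹·A·cd — different.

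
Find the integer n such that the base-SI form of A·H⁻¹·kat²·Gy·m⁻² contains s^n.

-2

H = kg·m²·s⁻²·A⁻².
So H⁻¹ = kg⁻¹·m⁻²·s²·A².
kat = s⁻¹·mol.
So kat² = s⁻²·mol².
Gy = m²·s⁻².
Combining: A·H⁻¹·kat²·Gy·m⁻² = A · (kg⁻¹·m⁻²·s²·A²) · (s⁻²·mol²) · (m²·s⁻²) · m⁻² = kg⁻¹·m⁻²·s⁻²·A³·mol².
The exponent of s is -2.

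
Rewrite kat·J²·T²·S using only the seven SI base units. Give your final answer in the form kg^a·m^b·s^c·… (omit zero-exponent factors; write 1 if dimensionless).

kat = mol/s = s⁻¹·mol (catalytic activity).
J = N·m (work = force × distance),
    = kg·m²·s⁻².
So J² = kg²·m⁴·s⁻⁴.
T = Wb/m² (flux density = flux per area),
    = kg·s⁻²·A⁻¹.
So T² = kg²·s⁻⁴·A⁻².
S = 1/Ω (conductance is reciprocal resistance),
    = kg⁻¹·m⁻²·s³·A².
Combining: kat·J²·T²·S = (s⁻¹·mol) · (kg²·m⁴·s⁻⁴) · (kg²·s⁻⁴·A⁻²) · (kg⁻¹·m⁻²·s³·A²) = kg³·m²·s⁻⁶·mol.

kg³·m²·s⁻⁶·mol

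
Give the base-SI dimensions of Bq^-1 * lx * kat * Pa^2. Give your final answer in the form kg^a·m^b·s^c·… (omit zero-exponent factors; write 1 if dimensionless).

Bq = s⁻¹.
So Bq⁻¹ = s.
lx = m⁻²·cd.
kat = s⁻¹·mol.
Pa = kg·m⁻¹·s⁻².
So Pa² = kg²·m⁻²·s⁻⁴.
Combining: Bq⁻¹·lx·kat·Pa² = s · (m⁻²·cd) · (s⁻¹·mol) · (kg²·m⁻²·s⁻⁴) = kg²·m⁻⁴·s⁻⁴·mol·cd.

kg²·m⁻⁴·s⁻⁴·mol·cd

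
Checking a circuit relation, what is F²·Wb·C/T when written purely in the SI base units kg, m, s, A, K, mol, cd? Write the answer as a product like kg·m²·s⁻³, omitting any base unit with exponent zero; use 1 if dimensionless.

kg⁻²·m⁻²·s⁹·A⁵

F = C/V (capacitance = charge per voltage),
    = A·s/(kg·m²·s⁻³·A⁻¹) (substituting C and V),
    = kg⁻¹·m⁻²·s⁴·A².
So F² = kg⁻²·m⁻⁴·s⁸·A⁴.
Wb = V·s (flux: a volt is a weber per second),
    = kg·m²·s⁻²·A⁻¹.
C = A·s = s·A (charge = current × time).
T = Wb/m² (flux density = flux per area),
    = kg·s⁻²·A⁻¹.
So T⁻¹ = kg⁻¹·s²·A.
Combining: F²·Wb·C·T⁻¹ = (kg⁻²·m⁻⁴·s⁸·A⁴) · (kg·m²·s⁻²·A⁻¹) · (s·A) · (kg⁻¹·s²·A) = kg⁻²·m⁻²·s⁹·A⁵.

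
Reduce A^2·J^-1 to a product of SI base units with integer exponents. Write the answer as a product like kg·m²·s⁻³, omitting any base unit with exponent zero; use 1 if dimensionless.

kg⁻¹·m⁻²·s²·A²

J = kg·m²·s⁻².
So J⁻¹ = kg⁻¹·m⁻²·s².
Combining: A²·J⁻¹ = A² · (kg⁻¹·m⁻²·s²) = kg⁻¹·m⁻²·s²·A².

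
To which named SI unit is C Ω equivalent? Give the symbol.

C = A·s = s·A (charge = current × time).
Ω = V/A (resistance = voltage per current),
    = kg·m²·s⁻³·A⁻².
Combining: C·Ω = (s·A) · (kg·m²·s⁻³·A⁻²) = kg·m²·s⁻²·A⁻¹.
kg·m²·s⁻²·A⁻¹ is the base-SI form of the weber.

Wb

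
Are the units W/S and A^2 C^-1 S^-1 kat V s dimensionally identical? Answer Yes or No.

Left side:
  S = 1/Ω (conductance is reciprocal resistance),
      = kg⁻¹·m⁻²·s³·A².
  So S⁻¹ = kg·m²·s⁻³·A⁻².
  W = J/s (power = energy per time),
      = kg·m²·s⁻³.
  Combining: S⁻¹·W = (kg·m²·s⁻³·A⁻²) · (kg·m²·s⁻³) = kg²·m⁴·s⁻⁶·A⁻².
Right side:
  C = A·s = s·A (charge = current × time).
  So C⁻¹ = s⁻¹·A⁻¹.
  S = 1/Ω (conductance is reciprocal resistance),
      = kg⁻¹·m⁻²·s³·A².
  So S⁻¹ = kg·m²·s⁻³·A⁻².
  kat = mol/s = s⁻¹·mol (catalytic activity).
  V = W/A (potential = power per current),
      = kg·m²·s⁻³·A⁻¹.
  Combining: A²·C⁻¹·S⁻¹·kat·V·s = A² · (s⁻¹·A⁻¹) · (kg·m²·s⁻³·A⁻²) · (s⁻¹·mol) · (kg·m²·s⁻³·A⁻¹) · s = kg²·m⁴·s⁻⁷·A⁻²·mol.
Left is kg²·m⁴·s⁻⁶·A⁻²; right is kg²·m⁴·s⁻⁷·A⁻²·mol — different.

No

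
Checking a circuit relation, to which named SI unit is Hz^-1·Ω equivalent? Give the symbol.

Hz = 1/s = s⁻¹ (frequency is cycles per second).
So Hz⁻¹ = s.
Ω = V/A (resistance = voltage per current),
    = kg·m²·s⁻³·A⁻².
Combining: Hz⁻¹·Ω = s · (kg·m²·s⁻³·A⁻²) = kg·m²·s⁻²·A⁻².
kg·m²·s⁻²·A⁻² is the base-SI form of the henry.

H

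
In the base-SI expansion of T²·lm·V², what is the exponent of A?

T = Wb/m² (flux density = flux per area),
    = kg·s⁻²·A⁻¹.
So T² = kg²·s⁻⁴·A⁻².
lm = cd·sr = cd (luminous flux; sr is dimensionless).
V = W/A (potential = power per current),
    = kg·m²·s⁻³·A⁻¹.
So V² = kg²·m⁴·s⁻⁶·A⁻².
Combining: T²·lm·V² = (kg²·s⁻⁴·A⁻²) · cd · (kg²·m⁴·s⁻⁶·A⁻²) = kg⁴·m⁴·s⁻¹⁰·A⁻⁴·cd.
The exponent of A is -4.

-4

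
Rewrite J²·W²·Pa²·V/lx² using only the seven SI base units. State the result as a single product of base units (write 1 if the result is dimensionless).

kg⁷·m¹²·s⁻¹⁷·A⁻¹·cd⁻²

J = N·m (work = force × distance),
    = kg·m²·s⁻².
So J² = kg²·m⁴·s⁻⁴.
W = J/s (power = energy per time),
    = kg·m²·s⁻³.
So W² = kg²·m⁴·s⁻⁶.
lx = lm/m² (illuminance = luminous flux per area),
    = m⁻²·cd.
So lx⁻² = m⁴·cd⁻².
Pa = N/m² (pressure = force per area),
    = kg·m⁻¹·s⁻².
So Pa² = kg²·m⁻²·s⁻⁴.
V = W/A (potential = power per current),
    = kg·m²·s⁻³·A⁻¹.
Combining: J²·W²·lx⁻²·Pa²·V = (kg²·m⁴·s⁻⁴) · (kg²·m⁴·s⁻⁶) · (m⁴·cd⁻²) · (kg²·m⁻²·s⁻⁴) · (kg·m²·s⁻³·A⁻¹) = kg⁷·m¹²·s⁻¹⁷·A⁻¹·cd⁻².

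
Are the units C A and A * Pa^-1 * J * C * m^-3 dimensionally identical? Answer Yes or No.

Left side:
  C = A·s = s·A (charge = current × time).
  Combining: C·A = (s·A) · A = s·A².
Right side:
  Pa = kg·m⁻¹·s⁻².
  So Pa⁻¹ = kg⁻¹·m·s².
  J = kg·m²·s⁻².
  C = s·A.
  Combining: A·Pa⁻¹·J·C·m⁻³ = A · (kg⁻¹·m·s²) · (kg·m²·s⁻²) · (s·A) · m⁻³ = s·A².
Both reduce to s·A².

Yes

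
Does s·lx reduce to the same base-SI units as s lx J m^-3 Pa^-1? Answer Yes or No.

Left side:
  lx = lm/m² (illuminance = luminous flux per area),
      = m⁻²·cd.
  Combining: s·lx = s · (m⁻²·cd) = m⁻²·s·cd.
Right side:
  lx = m⁻²·cd.
  J = kg·m²·s⁻².
  Pa = kg·m⁻¹·s⁻².
  So Pa⁻¹ = kg⁻¹·m·s².
  Combining: s·lx·J·m⁻³·Pa⁻¹ = s · (m⁻²·cd) · (kg·m²·s⁻²) · m⁻³ · (kg⁻¹·m·s²) = m⁻²·s·cd.
Both reduce to m⁻²·s·cd.

Yes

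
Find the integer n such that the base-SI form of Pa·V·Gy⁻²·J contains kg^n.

3

Pa = kg·m⁻¹·s⁻².
V = kg·m²·s⁻³·A⁻¹.
Gy = m²·s⁻².
So Gy⁻² = m⁻⁴·s⁴.
J = kg·m²·s⁻².
Combining: Pa·V·Gy⁻²·J = (kg·m⁻¹·s⁻²) · (kg·m²·s⁻³·A⁻¹) · (m⁻⁴·s⁴) · (kg·m²·s⁻²) = kg³·m⁻¹·s⁻³·A⁻¹.
The exponent of kg is 3.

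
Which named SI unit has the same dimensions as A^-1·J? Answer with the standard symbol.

Wb

J = N·m (work = force × distance),
    = kg·m²·s⁻².
Combining: A⁻¹·J = A⁻¹ · (kg·m²·s⁻²) = kg·m²·s⁻²·A⁻¹.
kg·m²·s⁻²·A⁻¹ is the base-SI form of the weber.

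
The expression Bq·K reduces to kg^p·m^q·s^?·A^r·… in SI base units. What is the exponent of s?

-1

Bq = 1/s = s⁻¹ (activity is decays per second).
Combining: Bq·K = s⁻¹ · K = s⁻¹·K.
The exponent of s is -1.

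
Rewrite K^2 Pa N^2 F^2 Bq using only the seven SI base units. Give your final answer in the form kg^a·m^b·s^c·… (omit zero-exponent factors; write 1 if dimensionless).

Pa = kg·m⁻¹·s⁻².
N = kg·m·s⁻².
So N² = kg²·m²·s⁻⁴.
F = kg⁻¹·m⁻²·s⁴·A².
So F² = kg⁻²·m⁻⁴·s⁸·A⁴.
Bq = s⁻¹.
Combining: K²·Pa·N²·F²·Bq = K² · (kg·m⁻¹·s⁻²) · (kg²·m²·s⁻⁴) · (kg⁻²·m⁻⁴·s⁸·A⁴) · s⁻¹ = kg·m⁻³·s·A⁴·K².

kg·m⁻³·s·A⁴·K²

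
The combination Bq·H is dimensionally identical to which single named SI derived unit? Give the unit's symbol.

Ω

Bq = s⁻¹.
H = kg·m²·s⁻²·A⁻².
Combining: Bq·H = s⁻¹ · (kg·m²·s⁻²·A⁻²) = kg·m²·s⁻³·A⁻².
kg·m²·s⁻³·A⁻² is the base-SI form of the ohm.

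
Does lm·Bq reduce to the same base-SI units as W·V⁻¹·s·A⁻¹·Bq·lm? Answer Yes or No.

No

Left side:
  lm = cd.
  Bq = s⁻¹.
  Combining: lm·Bq = cd · s⁻¹ = s⁻¹·cd.
Right side:
  W = J/s (power = energy per time),
      = kg·m²·s⁻³.
  V = W/A (potential = power per current),
      = kg·m²·s⁻³·A⁻¹.
  So V⁻¹ = kg⁻¹·m⁻²·s³·A.
  Bq = 1/s = s⁻¹ (activity is decays per second).
  lm = cd·sr = cd (luminous flux; sr is dimensionless).
  Combining: W·V⁻¹·s·A⁻¹·Bq·lm = (kg·m²·s⁻³) · (kg⁻¹·m⁻²·s³·A) · s · A⁻¹ · s⁻¹ · cd = cd.
Left is s⁻¹·cd; right is cd — different.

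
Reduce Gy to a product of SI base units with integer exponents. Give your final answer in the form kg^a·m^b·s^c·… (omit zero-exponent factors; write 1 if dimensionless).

m²·s⁻²

Gy = m²·s⁻².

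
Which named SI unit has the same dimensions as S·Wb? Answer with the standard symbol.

S = 1/Ω (conductance is reciprocal resistance),
    = kg⁻¹·m⁻²·s³·A².
Wb = V·s (flux: a volt is a weber per second),
    = kg·m²·s⁻²·A⁻¹.
Combining: S·Wb = (kg⁻¹·m⁻²·s³·A²) · (kg·m²·s⁻²·A⁻¹) = s·A.
s·A is the base-SI form of the coulomb.

C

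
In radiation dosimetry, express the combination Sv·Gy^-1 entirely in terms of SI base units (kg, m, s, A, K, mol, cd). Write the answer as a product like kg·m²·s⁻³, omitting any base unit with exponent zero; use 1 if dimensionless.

Sv = J/kg (equivalent dose = energy per mass),
    = m²·s⁻².
Gy = J/kg (absorbed dose = energy per mass),
    = m²·s⁻².
So Gy⁻¹ = m⁻²·s².
Combining: Sv·Gy⁻¹ = (m²·s⁻²) · (m⁻²·s²) = 1.

1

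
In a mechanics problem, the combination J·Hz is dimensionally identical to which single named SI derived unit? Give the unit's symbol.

W

J = N·m (work = force × distance),
    = kg·m²·s⁻².
Hz = 1/s = s⁻¹ (frequency is cycles per second).
Combining: J·Hz = (kg·m²·s⁻²) · s⁻¹ = kg·m²·s⁻³.
kg·m²·s⁻³ is the base-SI form of the watt.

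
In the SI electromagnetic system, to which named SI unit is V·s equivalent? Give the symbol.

Wb

V = W/A (potential = power per current),
    = kg·m²·s⁻³·A⁻¹.
Combining: V·s = (kg·m²·s⁻³·A⁻¹) · s = kg·m²·s⁻²·A⁻¹.
kg·m²·s⁻²·A⁻¹ is the base-SI form of the weber.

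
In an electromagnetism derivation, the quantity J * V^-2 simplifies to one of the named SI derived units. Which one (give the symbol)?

F

J = kg·m²·s⁻².
V = kg·m²·s⁻³·A⁻¹.
So V⁻² = kg⁻²·m⁻⁴·s⁶·A².
Combining: J·V⁻² = (kg·m²·s⁻²) · (kg⁻²·m⁻⁴·s⁶·A²) = kg⁻¹·m⁻²·s⁴·A².
kg⁻¹·m⁻²·s⁴·A² is the base-SI form of the farad.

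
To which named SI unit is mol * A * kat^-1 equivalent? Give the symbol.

kat = mol/s = s⁻¹·mol (catalytic activity).
So kat⁻¹ = s·mol⁻¹.
Combining: mol·A·kat⁻¹ = mol · A · (s·mol⁻¹) = s·A.
s·A is the base-SI form of the coulomb.

C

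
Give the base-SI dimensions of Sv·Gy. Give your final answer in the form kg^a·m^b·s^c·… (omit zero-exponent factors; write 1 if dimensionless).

Sv = J/kg (equivalent dose = energy per mass),
    = m²·s⁻².
Gy = J/kg (absorbed dose = energy per mass),
    = m²·s⁻².
Combining: Sv·Gy = (m²·s⁻²) · (m²·s⁻²) = m⁴·s⁻⁴.

m⁴·s⁻⁴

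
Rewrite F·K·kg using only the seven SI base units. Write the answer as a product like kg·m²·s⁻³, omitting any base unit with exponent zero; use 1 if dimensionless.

F = kg⁻¹·m⁻²·s⁴·A².
Combining: F·K·kg = (kg⁻¹·m⁻²·s⁴·A²) · K · kg = m⁻²·s⁴·A²·K.

m⁻²·s⁴·A²·K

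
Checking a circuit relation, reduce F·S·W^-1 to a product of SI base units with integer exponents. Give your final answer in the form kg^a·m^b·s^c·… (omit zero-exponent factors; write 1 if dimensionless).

kg⁻³·m⁻⁶·s¹⁰·A⁴

F = kg⁻¹·m⁻²·s⁴·A².
S = kg⁻¹·m⁻²·s³·A².
W = kg·m²·s⁻³.
So W⁻¹ = kg⁻¹·m⁻²·s³.
Combining: F·S·W⁻¹ = (kg⁻¹·m⁻²·s⁴·A²) · (kg⁻¹·m⁻²·s³·A²) · (kg⁻¹·m⁻²·s³) = kg⁻³·m⁻⁶·s¹⁰·A⁴.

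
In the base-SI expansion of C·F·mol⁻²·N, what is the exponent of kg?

C = A·s = s·A (charge = current × time).
F = C/V (capacitance = charge per voltage),
    = A·s/(kg·m²·s⁻³·A⁻¹) (substituting C and V),
    = kg⁻¹·m⁻²·s⁴·A².
N = kg·m/s² = kg·m·s⁻² (force = mass × acceleration).
Combining: C·F·mol⁻²·N = (s·A) · (kg⁻¹·m⁻²·s⁴·A²) · mol⁻² · (kg·m·s⁻²) = m⁻¹·s³·A³·mol⁻².
The exponent of kg is 0.

0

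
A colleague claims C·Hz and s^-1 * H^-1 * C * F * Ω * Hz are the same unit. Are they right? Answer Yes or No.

Left side:
  C = s·A.
  Hz = s⁻¹.
  Combining: C·Hz = (s·A) · s⁻¹ = A.
Right side:
  H = kg·m²·s⁻²·A⁻².
  So H⁻¹ = kg⁻¹·m⁻²·s²·A².
  C = s·A.
  F = kg⁻¹·m⁻²·s⁴·A².
  Ω = kg·m²·s⁻³·A⁻².
  Hz = s⁻¹.
  Combining: s⁻¹·H⁻¹·C·F·Ω·Hz = s⁻¹ · (kg⁻¹·m⁻²·s²·A²) · (s·A) · (kg⁻¹·m⁻²·s⁴·A²) · (kg·m²·s⁻³·A⁻²) · s⁻¹ = kg⁻¹·m⁻²·s²·A³.
Left is A; right is kg⁻¹·m⁻²·s²·A³ — different.

No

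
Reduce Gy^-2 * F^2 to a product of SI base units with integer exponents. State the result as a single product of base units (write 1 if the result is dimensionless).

Gy = J/kg (absorbed dose = energy per mass),
    = m²·s⁻².
So Gy⁻² = m⁻⁴·s⁴.
F = C/V (capacitance = charge per voltage),
    = A·s/(kg·m²·s⁻³·A⁻¹) (substituting C and V),
    = kg⁻¹·m⁻²·s⁴·A².
So F² = kg⁻²·m⁻⁴·s⁸·A⁴.
Combining: Gy⁻²·F² = (m⁻⁴·s⁴) · (kg⁻²·m⁻⁴·s⁸·A⁴) = kg⁻²·m⁻⁸·s¹²·A⁴.

kg⁻²·m⁻⁸·s¹²·A⁴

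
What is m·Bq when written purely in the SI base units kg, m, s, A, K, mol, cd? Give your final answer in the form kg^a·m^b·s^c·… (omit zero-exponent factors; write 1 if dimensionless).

m·s⁻¹

Bq = s⁻¹.
Combining: m·Bq = m · s⁻¹ = m·s⁻¹.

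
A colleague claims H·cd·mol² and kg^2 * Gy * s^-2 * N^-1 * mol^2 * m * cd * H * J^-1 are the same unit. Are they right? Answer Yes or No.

Yes

Left side:
  H = Wb/A (inductance = flux per current),
      = kg·m²·s⁻²·A⁻².
  Combining: H·cd·mol² = (kg·m²·s⁻²·A⁻²) · cd · mol² = kg·m²·s⁻²·A⁻²·mol²·cd.
Right side:
  Gy = J/kg (absorbed dose = energy per mass),
      = m²·s⁻².
  N = kg·m/s² = kg·m·s⁻² (force = mass × acceleration).
  So N⁻¹ = kg⁻¹·m⁻¹·s².
  H = Wb/A (inductance = flux per current),
      = kg·m²·s⁻²·A⁻².
  J = N·m (work = force × distance),
      = kg·m²·s⁻².
  So J⁻¹ = kg⁻¹·m⁻²·s².
  Combining: kg²·Gy·s⁻²·N⁻¹·mol²·m·cd·H·J⁻¹ = kg² · (m²·s⁻²) · s⁻² · (kg⁻¹·m⁻¹·s²) · mol² · m · cd · (kg·m²·s⁻²·A⁻²) · (kg⁻¹·m⁻²·s²) = kg·m²·s⁻²·A⁻²·mol²·cd.
Both reduce to kg·m²·s⁻²·A⁻²·mol²·cd.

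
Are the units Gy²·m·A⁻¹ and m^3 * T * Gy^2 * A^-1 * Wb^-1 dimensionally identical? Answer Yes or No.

Left side:
  Gy = J/kg (absorbed dose = energy per mass),
      = m²·s⁻².
  So Gy² = m⁴·s⁻⁴.
  Combining: Gy²·m·A⁻¹ = (m⁴·s⁻⁴) · m · A⁻¹ = m⁵·s⁻⁴·A⁻¹.
Right side:
  T = Wb/m² (flux density = flux per area),
      = kg·s⁻²·A⁻¹.
  Gy = J/kg (absorbed dose = energy per mass),
      = m²·s⁻².
  So Gy² = m⁴·s⁻⁴.
  Wb = V·s (flux: a volt is a weber per second),
      = kg·m²·s⁻²·A⁻¹.
  So Wb⁻¹ = kg⁻¹·m⁻²·s²·A.
  Combining: m³·T·Gy²·A⁻¹·Wb⁻¹ = m³ · (kg·s⁻²·A⁻¹) · (m⁴·s⁻⁴) · A⁻¹ · (kg⁻¹·m⁻²·s²·A) = m⁵·s⁻⁴·A⁻¹.
Both reduce to m⁵·s⁻⁴·A⁻¹.

Yes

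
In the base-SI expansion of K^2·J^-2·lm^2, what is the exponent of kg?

J = N·m (work = force × distance),
    = kg·m²·s⁻².
So J⁻² = kg⁻²·m⁻⁴·s⁴.
lm = cd·sr = cd (luminous flux; sr is dimensionless).
So lm² = cd².
Combining: K²·J⁻²·lm² = K² · (kg⁻²·m⁻⁴·s⁴) · cd² = kg⁻²·m⁻⁴·s⁴·K²·cd².
The exponent of kg is -2.

-2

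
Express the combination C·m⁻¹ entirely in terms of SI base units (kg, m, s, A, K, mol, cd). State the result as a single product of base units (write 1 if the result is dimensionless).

C = A·s = s·A (charge = current × time).
Combining: C·m⁻¹ = (s·A) · m⁻¹ = m⁻¹·s·A.

m⁻¹·s·A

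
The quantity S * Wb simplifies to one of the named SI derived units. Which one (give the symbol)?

C

S = 1/Ω (conductance is reciprocal resistance),
    = kg⁻¹·m⁻²·s³·A².
Wb = V·s (flux: a volt is a weber per second),
    = kg·m²·s⁻²·A⁻¹.
Combining: S·Wb = (kg⁻¹·m⁻²·s³·A²) · (kg·m²·s⁻²·A⁻¹) = s·A.
s·A is the base-SI form of the coulomb.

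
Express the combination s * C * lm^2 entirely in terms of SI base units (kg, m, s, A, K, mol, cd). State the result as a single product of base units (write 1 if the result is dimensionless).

C = A·s = s·A (charge = current × time).
lm = cd·sr = cd (luminous flux; sr is dimensionless).
So lm² = cd².
Combining: s·C·lm² = s · (s·A) · cd² = s²·A·cd².

s²·A·cd²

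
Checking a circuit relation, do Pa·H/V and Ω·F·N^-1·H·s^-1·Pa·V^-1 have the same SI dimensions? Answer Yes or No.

Left side:
  Pa = kg·m⁻¹·s⁻².
  H = kg·m²·s⁻²·A⁻².
  V = kg·m²·s⁻³·A⁻¹.
  So V⁻¹ = kg⁻¹·m⁻²·s³·A.
  Combining: Pa·H·V⁻¹ = (kg·m⁻¹·s⁻²) · (kg·m²·s⁻²·A⁻²) · (kg⁻¹·m⁻²·s³·A) = kg·m⁻¹·s⁻¹·A⁻¹.
Right side:
  Ω = kg·m²·s⁻³·A⁻².
  F = kg⁻¹·m⁻²·s⁴·A².
  N = kg·m·s⁻².
  So N⁻¹ = kg⁻¹·m⁻¹·s².
  H = kg·m²·s⁻²·A⁻².
  Pa = kg·m⁻¹·s⁻².
  V = kg·m²·s⁻³·A⁻¹.
  So V⁻¹ = kg⁻¹·m⁻²·s³·A.
  Combining: Ω·F·N⁻¹·H·s⁻¹·Pa·V⁻¹ = (kg·m²·s⁻³·A⁻²) · (kg⁻¹·m⁻²·s⁴·A²) · (kg⁻¹·m⁻¹·s²) · (kg·m²·s⁻²·A⁻²) · s⁻¹ · (kg·m⁻¹·s⁻²) · (kg⁻¹·m⁻²·s³·A) = m⁻²·s·A⁻¹.
Left is kg·m⁻¹·s⁻¹·A⁻¹; right is m⁻²·s·A⁻¹ — different.

No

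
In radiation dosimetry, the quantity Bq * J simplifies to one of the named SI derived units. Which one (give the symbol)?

Bq = 1/s = s⁻¹ (activity is decays per second).
J = N·m (work = force × distance),
    = kg·m²·s⁻².
Combining: Bq·J = s⁻¹ · (kg·m²·s⁻²) = kg·m²·s⁻³.
kg·m²·s⁻³ is the base-SI form of the watt.

W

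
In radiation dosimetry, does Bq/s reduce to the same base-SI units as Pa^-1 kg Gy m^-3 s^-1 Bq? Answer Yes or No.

Left side:
  Bq = s⁻¹.
  Combining: Bq·s⁻¹ = s⁻¹ · s⁻¹ = s⁻².
Right side:
  Pa = kg·m⁻¹·s⁻².
  So Pa⁻¹ = kg⁻¹·m·s².
  Gy = m²·s⁻².
  Bq = s⁻¹.
  Combining: Pa⁻¹·kg·Gy·m⁻³·s⁻¹·Bq = (kg⁻¹·m·s²) · kg · (m²·s⁻²) · m⁻³ · s⁻¹ · s⁻¹ = s⁻².
Both reduce to s⁻².

Yes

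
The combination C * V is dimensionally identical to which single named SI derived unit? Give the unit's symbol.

C = A·s = s·A (charge = current × time).
V = W/A (potential = power per current),
    = kg·m²·s⁻³·A⁻¹.
Combining: C·V = (s·A) · (kg·m²·s⁻³·A⁻¹) = kg·m²·s⁻².
kg·m²·s⁻² is the base-SI form of the joule.

J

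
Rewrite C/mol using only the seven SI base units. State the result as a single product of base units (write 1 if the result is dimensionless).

C = s·A.
Combining: C·mol⁻¹ = (s·A) · mol⁻¹ = s·A·mol⁻¹.

s·A·mol⁻¹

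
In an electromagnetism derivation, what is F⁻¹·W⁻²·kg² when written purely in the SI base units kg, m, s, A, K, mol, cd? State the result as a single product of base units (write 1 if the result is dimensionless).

kg·m⁻²·s²·A⁻²

F = C/V (capacitance = charge per voltage),
    = A·s/(kg·m²·s⁻³·A⁻¹) (substituting C and V),
    = kg⁻¹·m⁻²·s⁴·A².
So F⁻¹ = kg·m²·s⁻⁴·A⁻².
W = J/s (power = energy per time),
    = kg·m²·s⁻³.
So W⁻² = kg⁻²·m⁻⁴·s⁶.
Combining: F⁻¹·W⁻²·kg² = (kg·m²·s⁻⁴·A⁻²) · (kg⁻²·m⁻⁴·s⁶) · kg² = kg·m⁻²·s²·A⁻².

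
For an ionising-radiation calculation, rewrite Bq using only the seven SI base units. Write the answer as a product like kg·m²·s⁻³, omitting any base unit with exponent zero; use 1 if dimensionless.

Bq = s⁻¹.

s⁻¹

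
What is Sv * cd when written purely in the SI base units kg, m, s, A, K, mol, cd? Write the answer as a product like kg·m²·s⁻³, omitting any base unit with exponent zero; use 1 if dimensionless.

Sv = J/kg (equivalent dose = energy per mass),
    = m²·s⁻².
Combining: Sv·cd = (m²·s⁻²) · cd = m²·s⁻²·cd.

m²·s⁻²·cd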